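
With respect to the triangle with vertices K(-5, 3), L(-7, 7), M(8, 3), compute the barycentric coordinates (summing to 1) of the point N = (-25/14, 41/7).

Signed area of the reference triangle: [KLM] = ½·((-5)·(7−3) + (-7)·(3−3) + 8·(3−7)) = ½·(-20 + 0 − 32) = -26.
[NLM] = ½·((-25/14)·(7−3) + (-7)·(3−(41/7)) + 8·(41/7−7)) = ½·(-50/7 + 20 − 64/7) = 13/7, so the K-coordinate is (13/7)/(-26) = -1/14.
[KNM] = ½·((-5)·(41/7−3) + (-25/14)·(3−3) + 8·(3−(41/7))) = ½·(-100/7 + 0 − 160/7) = -130/7, so the L-coordinate is 5/7.
[KLN] = ½·((-5)·(7−(41/7)) + (-7)·(41/7−3) + (-25/14)·(3−7)) = ½·(-40/7 − 20 + 50/7) = -65/7, so the M-coordinate is 5/14.

(-1/14, 5/7, 5/14)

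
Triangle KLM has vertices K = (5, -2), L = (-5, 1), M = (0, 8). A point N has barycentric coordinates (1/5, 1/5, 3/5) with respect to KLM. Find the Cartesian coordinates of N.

(0, 23/5)

N = (1/5)·K + (1/5)·L + (3/5)·M.
x-coordinate: (1/5)·5 + (1/5)·(-5) + (3/5)·0 = 0.
y-coordinate: (1/5)·(-2) + (1/5)·1 + (3/5)·8 = 23/5.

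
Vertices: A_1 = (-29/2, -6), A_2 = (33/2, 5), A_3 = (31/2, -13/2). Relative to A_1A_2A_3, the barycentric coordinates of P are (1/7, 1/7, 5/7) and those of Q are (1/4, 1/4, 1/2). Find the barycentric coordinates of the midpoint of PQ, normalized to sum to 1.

(11/56, 11/56, 17/28)

Since both coordinate triples sum to 1, the midpoint's barycentrics are the componentwise average.
(1/7+1/4)/2 = 11/56; similarly 11/56 and 17/28.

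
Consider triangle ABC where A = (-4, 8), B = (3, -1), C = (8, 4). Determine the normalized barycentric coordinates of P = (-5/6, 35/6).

(2/3, 1/6, 1/6)

Signed area of the reference triangle: [ABC] = ½·((-4)·(-1−4) + 3·(4−8) + 8·(8−(-1))) = ½·(20 − 12 + 72) = 40.
[PBC] = ½·((-5/6)·(-1−4) + 3·(4−(35/6)) + 8·(35/6−(-1))) = ½·(25/6 − 11/2 + 164/3) = 80/3, so the A-coordinate is (80/3)/40 = 2/3.
[APC] = ½·((-4)·(35/6−4) + (-5/6)·(4−8) + 8·(8−(35/6))) = ½·(-22/3 + 10/3 + 52/3) = 20/3, so the B-coordinate is 1/6.
[ABP] = ½·((-4)·(-1−(35/6)) + 3·(35/6−8) + (-5/6)·(8−(-1))) = ½·(82/3 − 13/2 − 15/2) = 20/3, so the C-coordinate is 1/6.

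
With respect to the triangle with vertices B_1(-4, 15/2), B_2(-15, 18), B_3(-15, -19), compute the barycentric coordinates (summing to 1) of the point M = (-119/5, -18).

Signed area of the reference triangle: [B_1B_2B_3] = ½·((-4)·(18−(-19)) + (-15)·(-19−(15/2)) + (-15)·(15/2−18)) = ½·(-148 + 795/2 + 315/2) = 407/2.
[MB_2B_3] = ½·((-119/5)·(18−(-19)) + (-15)·(-19−(-18)) + (-15)·(-18−18)) = ½·(-4403/5 + 15 + 540) = -814/5, so the B_1-coordinate is (-814/5)/(407/2) = -4/5.
[B_1MB_3] = ½·((-4)·(-18−(-19)) + (-119/5)·(-19−(15/2)) + (-15)·(15/2−(-18))) = ½·(-4 + 6307/10 − 765/2) = 1221/10, so the B_2-coordinate is 3/5.
[B_1B_2M] = ½·((-4)·(18−(-18)) + (-15)·(-18−(15/2)) + (-119/5)·(15/2−18)) = ½·(-144 + 765/2 + 2499/10) = 1221/5, so the B_3-coordinate is 6/5.
Check: -4/5 + 3/5 + 6/5 = 1.

(-4/5, 3/5, 6/5)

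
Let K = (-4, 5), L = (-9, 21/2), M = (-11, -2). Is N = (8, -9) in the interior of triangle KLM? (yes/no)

Barycentric coordinates of N: (503/147, -52/21, 8/147).
The three coordinates are positive, negative, positive; a point is interior exactly when all three are positive.

no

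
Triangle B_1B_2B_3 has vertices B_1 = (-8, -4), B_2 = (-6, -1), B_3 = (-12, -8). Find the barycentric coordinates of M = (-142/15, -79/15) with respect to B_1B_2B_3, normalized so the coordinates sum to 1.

Signed area of the reference triangle: [B_1B_2B_3] = ½·((-8)·(-1−(-8)) + (-6)·(-8−(-4)) + (-12)·(-4−(-1))) = ½·(-56 + 24 + 36) = 2.
[MB_2B_3] = ½·((-142/15)·(-1−(-8)) + (-6)·(-8−(-79/15)) + (-12)·(-79/15−(-1))) = ½·(-994/15 + 82/5 + 256/5) = 2/3, so the B_1-coordinate is (2/3)/2 = 1/3.
[B_1MB_3] = ½·((-8)·(-79/15−(-8)) + (-142/15)·(-8−(-4)) + (-12)·(-4−(-79/15))) = ½·(-328/15 + 568/15 − 76/5) = 2/5, so the B_2-coordinate is 1/5.
[B_1B_2M] = ½·((-8)·(-1−(-79/15)) + (-6)·(-79/15−(-4)) + (-142/15)·(-4−(-1))) = ½·(-512/15 + 38/5 + 142/5) = 14/15, so the B_3-coordinate is 7/15.
Check: 1/3 + 1/5 + 7/15 = 1.

(1/3, 1/5, 7/15)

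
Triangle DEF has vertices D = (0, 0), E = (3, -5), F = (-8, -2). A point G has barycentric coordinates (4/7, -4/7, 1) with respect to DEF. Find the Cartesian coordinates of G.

G = (4/7)·D + (-4/7)·E + 1·F.
x-coordinate: (4/7)·0 + (-4/7)·3 + 1·(-8) = -68/7.
y-coordinate: (4/7)·0 + (-4/7)·(-5) + 1·(-2) = 6/7.

(-68/7, 6/7)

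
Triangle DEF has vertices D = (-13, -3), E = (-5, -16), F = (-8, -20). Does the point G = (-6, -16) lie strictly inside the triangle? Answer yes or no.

Barycentric coordinates of G: (4/71, 54/71, 13/71).
The three coordinates are positive, positive, positive; a point is interior exactly when all three are positive.

yes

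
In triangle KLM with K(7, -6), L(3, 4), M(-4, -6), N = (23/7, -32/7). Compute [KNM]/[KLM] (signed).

[KLM] = ½·(7·(4−(-6)) + 3·(-6−(-6)) + (-4)·(-6−4)) = ½·(70 + 0 + 40) = 55.
[KNM] = ½·(7·(-32/7−(-6)) + (23/7)·(-6−(-6)) + (-4)·(-6−(-32/7))) = ½·(10 + 0 + 40/7) = 55/7, so the ratio is (55/7)/55 = 1/7.

1/7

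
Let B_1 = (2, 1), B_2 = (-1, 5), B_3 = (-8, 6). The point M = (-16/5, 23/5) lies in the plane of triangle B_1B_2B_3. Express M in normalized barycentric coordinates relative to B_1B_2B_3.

(1/5, 2/5, 2/5)

Signed area of the reference triangle: [B_1B_2B_3] = ½·(2·(5−6) + (-1)·(6−1) + (-8)·(1−5)) = ½·(-2 − 5 + 32) = 25/2.
[MB_2B_3] = ½·((-16/5)·(5−6) + (-1)·(6−(23/5)) + (-8)·(23/5−5)) = ½·(16/5 − 7/5 + 16/5) = 5/2, so the B_1-coordinate is (5/2)/(25/2) = 1/5.
[B_1MB_3] = ½·(2·(23/5−6) + (-16/5)·(6−1) + (-8)·(1−(23/5))) = ½·(-14/5 − 16 + 144/5) = 5, so the B_2-coordinate is 2/5.
[B_1B_2M] = ½·(2·(5−(23/5)) + (-1)·(23/5−1) + (-16/5)·(1−5)) = ½·(4/5 − 18/5 + 64/5) = 5, so the B_3-coordinate is 2/5.
Check: 1/5 + 2/5 + 2/5 = 1.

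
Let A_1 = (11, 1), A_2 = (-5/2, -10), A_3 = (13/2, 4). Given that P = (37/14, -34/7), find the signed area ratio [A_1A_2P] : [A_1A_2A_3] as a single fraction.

1/7

[A_1A_2A_3] = ½·(11·(-10−4) + (-5/2)·(4−1) + (13/2)·(1−(-10))) = ½·(-154 − 15/2 + 143/2) = -45.
[A_1A_2P] = ½·(11·(-10−(-34/7)) + (-5/2)·(-34/7−1) + (37/14)·(1−(-10))) = ½·(-396/7 + 205/14 + 407/14) = -45/7, so the ratio is (-45/7)/(-45) = 1/7.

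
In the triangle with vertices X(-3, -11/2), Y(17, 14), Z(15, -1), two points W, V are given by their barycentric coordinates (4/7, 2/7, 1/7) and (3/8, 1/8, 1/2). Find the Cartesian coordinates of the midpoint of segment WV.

(193/28, -11/224)

Barycentric coordinates of the midpoint are the average: (53/112, 23/112, 9/28).
Converting: (53/112)·X + (23/112)·Y + (9/28)·Z = (193/28, -11/224).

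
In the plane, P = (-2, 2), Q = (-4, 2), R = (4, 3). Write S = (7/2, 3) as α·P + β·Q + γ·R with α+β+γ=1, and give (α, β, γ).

Signed area of the reference triangle: [PQR] = ½·((-2)·(2−3) + (-4)·(3−2) + 4·(2−2)) = ½·(2 − 4 + 0) = -1.
[SQR] = ½·((7/2)·(2−3) + (-4)·(3−3) + 4·(3−2)) = ½·(-7/2 + 0 + 4) = 1/4, so the P-coordinate is (1/4)/(-1) = -1/4.
[PSR] = ½·((-2)·(3−3) + (7/2)·(3−2) + 4·(2−3)) = ½·(0 + 7/2 − 4) = -1/4, so the Q-coordinate is 1/4.
[PQS] = ½·((-2)·(2−3) + (-4)·(3−2) + (7/2)·(2−2)) = ½·(2 − 4 + 0) = -1, so the R-coordinate is 1.

(-1/4, 1/4, 1)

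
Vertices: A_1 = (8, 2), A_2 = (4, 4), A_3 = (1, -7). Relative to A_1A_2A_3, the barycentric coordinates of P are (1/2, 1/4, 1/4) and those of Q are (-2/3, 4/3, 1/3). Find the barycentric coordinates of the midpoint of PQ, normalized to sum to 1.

Since both coordinate triples sum to 1, the midpoint's barycentrics are the componentwise average.
(1/2+-2/3)/2 = -1/12; similarly 19/24 and 7/24.

(-1/12, 19/24, 7/24)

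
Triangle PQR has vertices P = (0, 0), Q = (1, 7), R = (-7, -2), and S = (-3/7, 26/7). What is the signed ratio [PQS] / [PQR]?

1/7

[PQR] = ½·(0·(7−(-2)) + 1·(-2−0) + (-7)·(0−7)) = ½·(0 − 2 + 49) = 47/2.
[PQS] = ½·(0·(7−(26/7)) + 1·(26/7−0) + (-3/7)·(0−7)) = ½·(0 + 26/7 + 3) = 47/14, so the ratio is (47/14)/(47/2) = 1/7.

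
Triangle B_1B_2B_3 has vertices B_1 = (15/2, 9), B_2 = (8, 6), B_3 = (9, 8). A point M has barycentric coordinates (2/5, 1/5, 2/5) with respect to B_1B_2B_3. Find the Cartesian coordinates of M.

M = (2/5)·B_1 + (1/5)·B_2 + (2/5)·B_3.
x-coordinate: (2/5)·(15/2) + (1/5)·8 + (2/5)·9 = 41/5.
y-coordinate: (2/5)·9 + (1/5)·6 + (2/5)·8 = 8.

(41/5, 8)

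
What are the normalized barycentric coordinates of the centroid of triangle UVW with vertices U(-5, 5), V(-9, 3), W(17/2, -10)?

(1/3, 1/3, 1/3)

The centroid is the average of the vertices, so each weight is 1/3.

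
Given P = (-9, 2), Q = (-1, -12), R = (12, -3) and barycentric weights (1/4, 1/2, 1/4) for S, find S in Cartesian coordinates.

S = (1/4)·P + (1/2)·Q + (1/4)·R.
x-coordinate: (1/4)·(-9) + (1/2)·(-1) + (1/4)·12 = 1/4.
y-coordinate: (1/4)·2 + (1/2)·(-12) + (1/4)·(-3) = -25/4.

(1/4, -25/4)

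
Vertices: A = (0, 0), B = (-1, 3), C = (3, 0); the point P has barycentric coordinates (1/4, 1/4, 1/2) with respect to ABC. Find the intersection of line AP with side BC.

Line AP meets BC where the A-coordinate vanishes; zeroing P's A-weight and renormalizing leaves B, C-weights 1/4 : 1/2 → (1/3, 2/3).
So Q = (1/3)·B + (2/3)·C = (5/3, 1).

(5/3, 1)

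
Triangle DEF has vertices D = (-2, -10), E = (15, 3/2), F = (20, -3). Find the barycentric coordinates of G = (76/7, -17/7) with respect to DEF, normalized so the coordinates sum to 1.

Signed area of the reference triangle: [DEF] = ½·((-2)·(3/2−(-3)) + 15·(-3−(-10)) + 20·(-10−(3/2))) = ½·(-9 + 105 − 230) = -67.
[GEF] = ½·((76/7)·(3/2−(-3)) + 15·(-3−(-17/7)) + 20·(-17/7−(3/2))) = ½·(342/7 − 60/7 − 550/7) = -134/7, so the D-coordinate is (-134/7)/(-67) = 2/7.
[DGF] = ½·((-2)·(-17/7−(-3)) + (76/7)·(-3−(-10)) + 20·(-10−(-17/7))) = ½·(-8/7 + 76 − 1060/7) = -268/7, so the E-coordinate is 4/7.
[DEG] = ½·((-2)·(3/2−(-17/7)) + 15·(-17/7−(-10)) + (76/7)·(-10−(3/2))) = ½·(-55/7 + 795/7 − 874/7) = -67/7, so the F-coordinate is 1/7.
Check: 2/7 + 4/7 + 1/7 = 1.

(2/7, 4/7, 1/7)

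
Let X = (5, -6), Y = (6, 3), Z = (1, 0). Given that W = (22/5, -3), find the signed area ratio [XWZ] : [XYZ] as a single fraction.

1/5

[XYZ] = ½·(5·(3−0) + 6·(0−(-6)) + 1·(-6−3)) = ½·(15 + 36 − 9) = 21.
[XWZ] = ½·(5·(-3−0) + (22/5)·(0−(-6)) + 1·(-6−(-3))) = ½·(-15 + 132/5 − 3) = 21/5, so the ratio is (21/5)/21 = 1/5.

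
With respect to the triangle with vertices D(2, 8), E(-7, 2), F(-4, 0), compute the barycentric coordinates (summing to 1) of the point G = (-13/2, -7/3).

(-1/3, 1/6, 7/6)

Signed area of the reference triangle: [DEF] = ½·(2·(2−0) + (-7)·(0−8) + (-4)·(8−2)) = ½·(4 + 56 − 24) = 18.
[GEF] = ½·((-13/2)·(2−0) + (-7)·(0−(-7/3)) + (-4)·(-7/3−2)) = ½·(-13 − 49/3 + 52/3) = -6, so the D-coordinate is (-6)/18 = -1/3.
[DGF] = ½·(2·(-7/3−0) + (-13/2)·(0−8) + (-4)·(8−(-7/3))) = ½·(-14/3 + 52 − 124/3) = 3, so the E-coordinate is 1/6.
[DEG] = ½·(2·(2−(-7/3)) + (-7)·(-7/3−8) + (-13/2)·(8−2)) = ½·(26/3 + 217/3 − 39) = 21, so the F-coordinate is 7/6.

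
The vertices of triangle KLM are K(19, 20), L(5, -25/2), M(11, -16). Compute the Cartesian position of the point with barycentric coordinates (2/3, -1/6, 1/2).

N = (2/3)·K + (-1/6)·L + (1/2)·M.
x-coordinate: (2/3)·19 + (-1/6)·5 + (1/2)·11 = 52/3.
y-coordinate: (2/3)·20 + (-1/6)·(-25/2) + (1/2)·(-16) = 89/12.

(52/3, 89/12)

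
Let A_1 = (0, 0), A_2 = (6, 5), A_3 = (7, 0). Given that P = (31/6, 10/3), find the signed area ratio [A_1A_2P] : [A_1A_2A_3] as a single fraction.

[A_1A_2A_3] = ½·(0·(5−0) + 6·(0−0) + 7·(0−5)) = ½·(0 + 0 − 35) = -35/2.
[A_1A_2P] = ½·(0·(5−(10/3)) + 6·(10/3−0) + (31/6)·(0−5)) = ½·(0 + 20 − 155/6) = -35/12, so the ratio is (-35/12)/(-35/2) = 1/6.

1/6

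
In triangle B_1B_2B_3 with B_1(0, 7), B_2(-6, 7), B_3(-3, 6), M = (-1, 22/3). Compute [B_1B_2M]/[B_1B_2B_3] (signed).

-1/3

[B_1B_2B_3] = ½·(0·(7−6) + (-6)·(6−7) + (-3)·(7−7)) = ½·(0 + 6 + 0) = 3.
[B_1B_2M] = ½·(0·(7−(22/3)) + (-6)·(22/3−7) + (-1)·(7−7)) = ½·(0 − 2 + 0) = -1, so the ratio is (-1)/3 = -1/3.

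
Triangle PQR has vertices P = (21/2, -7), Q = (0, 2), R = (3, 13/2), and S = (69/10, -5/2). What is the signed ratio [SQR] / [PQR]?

[PQR] = ½·((21/2)·(2−(13/2)) + 0·(13/2−(-7)) + 3·(-7−2)) = ½·(-189/4 + 0 − 27) = -297/8.
[SQR] = ½·((69/10)·(2−(13/2)) + 0·(13/2−(-5/2)) + 3·(-5/2−2)) = ½·(-621/20 + 0 − 27/2) = -891/40, so the ratio is (-891/40)/(-297/8) = 3/5.

3/5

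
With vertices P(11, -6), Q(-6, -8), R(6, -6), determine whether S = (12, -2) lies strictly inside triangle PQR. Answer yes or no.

Barycentric coordinates of S: (-18/5, -2, 33/5).
The three coordinates are negative, negative, positive; a point is interior exactly when all three are positive.

no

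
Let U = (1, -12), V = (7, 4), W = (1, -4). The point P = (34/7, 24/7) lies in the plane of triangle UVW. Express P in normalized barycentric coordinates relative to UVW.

Signed area of the reference triangle: [UVW] = ½·(1·(4−(-4)) + 7·(-4−(-12)) + 1·(-12−4)) = ½·(8 + 56 − 16) = 24.
[PVW] = ½·((34/7)·(4−(-4)) + 7·(-4−(24/7)) + 1·(24/7−4)) = ½·(272/7 − 52 − 4/7) = -48/7, so the U-coordinate is (-48/7)/24 = -2/7.
[UPW] = ½·(1·(24/7−(-4)) + (34/7)·(-4−(-12)) + 1·(-12−(24/7))) = ½·(52/7 + 272/7 − 108/7) = 108/7, so the V-coordinate is 9/14.
[UVP] = ½·(1·(4−(24/7)) + 7·(24/7−(-12)) + (34/7)·(-12−4)) = ½·(4/7 + 108 − 544/7) = 108/7, so the W-coordinate is 9/14.

(-2/7, 9/14, 9/14)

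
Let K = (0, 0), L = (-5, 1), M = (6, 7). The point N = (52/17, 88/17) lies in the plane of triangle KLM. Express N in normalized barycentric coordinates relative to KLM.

(1/17, 4/17, 12/17)

Signed area of the reference triangle: [KLM] = ½·(0·(1−7) + (-5)·(7−0) + 6·(0−1)) = ½·(0 − 35 − 6) = -41/2.
[NLM] = ½·((52/17)·(1−7) + (-5)·(7−(88/17)) + 6·(88/17−1)) = ½·(-312/17 − 155/17 + 426/17) = -41/34, so the K-coordinate is (-41/34)/(-41/2) = 1/17.
[KNM] = ½·(0·(88/17−7) + (52/17)·(7−0) + 6·(0−(88/17))) = ½·(0 + 364/17 − 528/17) = -82/17, so the L-coordinate is 4/17.
[KLN] = ½·(0·(1−(88/17)) + (-5)·(88/17−0) + (52/17)·(0−1)) = ½·(0 − 440/17 − 52/17) = -246/17, so the M-coordinate is 12/17.
Check: 1/17 + 4/17 + 12/17 = 1.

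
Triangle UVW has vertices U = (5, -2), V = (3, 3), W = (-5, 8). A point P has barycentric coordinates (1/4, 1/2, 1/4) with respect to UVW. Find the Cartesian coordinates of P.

(3/2, 3)

P = (1/4)·U + (1/2)·V + (1/4)·W.
x-coordinate: (1/4)·5 + (1/2)·3 + (1/4)·(-5) = 3/2.
y-coordinate: (1/4)·(-2) + (1/2)·3 + (1/4)·8 = 3.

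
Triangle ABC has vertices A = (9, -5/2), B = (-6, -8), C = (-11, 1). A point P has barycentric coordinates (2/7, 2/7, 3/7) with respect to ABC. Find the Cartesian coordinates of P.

P = (2/7)·A + (2/7)·B + (3/7)·C.
x-coordinate: (2/7)·9 + (2/7)·(-6) + (3/7)·(-11) = -27/7.
y-coordinate: (2/7)·(-5/2) + (2/7)·(-8) + (3/7)·1 = -18/7.

(-27/7, -18/7)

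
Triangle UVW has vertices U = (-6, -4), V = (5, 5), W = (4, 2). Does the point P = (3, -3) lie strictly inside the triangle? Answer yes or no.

Barycentric coordinates of P: (-1/12, -11/6, 35/12).
The three coordinates are negative, negative, positive; a point is interior exactly when all three are positive.

no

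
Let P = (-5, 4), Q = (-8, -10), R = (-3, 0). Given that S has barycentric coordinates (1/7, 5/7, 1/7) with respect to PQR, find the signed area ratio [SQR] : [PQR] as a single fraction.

1/7

The signed ratio [SQR]/[PQR] equals the barycentric coordinate of S at vertex P, which is 1/7.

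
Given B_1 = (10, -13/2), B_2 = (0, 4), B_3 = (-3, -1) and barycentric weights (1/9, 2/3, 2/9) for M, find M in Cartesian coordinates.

(4/9, 31/18)

M = (1/9)·B_1 + (2/3)·B_2 + (2/9)·B_3.
x-coordinate: (1/9)·10 + (2/3)·0 + (2/9)·(-3) = 4/9.
y-coordinate: (1/9)·(-13/2) + (2/3)·4 + (2/9)·(-1) = 31/18.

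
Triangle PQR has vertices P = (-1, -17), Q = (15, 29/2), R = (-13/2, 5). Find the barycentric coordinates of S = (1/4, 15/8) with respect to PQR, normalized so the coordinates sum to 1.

(1/4, 1/4, 1/2)

Signed area of the reference triangle: [PQR] = ½·((-1)·(29/2−5) + 15·(5−(-17)) + (-13/2)·(-17−(29/2))) = ½·(-19/2 + 330 + 819/4) = 2101/8.
[SQR] = ½·((1/4)·(29/2−5) + 15·(5−(15/8)) + (-13/2)·(15/8−(29/2))) = ½·(19/8 + 375/8 + 1313/16) = 2101/32, so the P-coordinate is (2101/32)/(2101/8) = 1/4.
[PSR] = ½·((-1)·(15/8−5) + (1/4)·(5−(-17)) + (-13/2)·(-17−(15/8))) = ½·(25/8 + 11/2 + 1963/16) = 2101/32, so the Q-coordinate is 1/4.
[PQS] = ½·((-1)·(29/2−(15/8)) + 15·(15/8−(-17)) + (1/4)·(-17−(29/2))) = ½·(-101/8 + 2265/8 − 63/8) = 2101/16, so the R-coordinate is 1/2.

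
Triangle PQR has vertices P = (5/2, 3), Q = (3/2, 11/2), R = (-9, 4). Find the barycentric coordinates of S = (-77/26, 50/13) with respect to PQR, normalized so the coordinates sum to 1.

(5/13, 2/13, 6/13)

Signed area of the reference triangle: [PQR] = ½·((5/2)·(11/2−4) + (3/2)·(4−3) + (-9)·(3−(11/2))) = ½·(15/4 + 3/2 + 45/2) = 111/8.
[SQR] = ½·((-77/26)·(11/2−4) + (3/2)·(4−(50/13)) + (-9)·(50/13−(11/2))) = ½·(-231/52 + 3/13 + 387/26) = 555/104, so the P-coordinate is (555/104)/(111/8) = 5/13.
[PSR] = ½·((5/2)·(50/13−4) + (-77/26)·(4−3) + (-9)·(3−(50/13))) = ½·(-5/13 − 77/26 + 99/13) = 111/52, so the Q-coordinate is 2/13.
[PQS] = ½·((5/2)·(11/2−(50/13)) + (3/2)·(50/13−3) + (-77/26)·(3−(11/2))) = ½·(215/52 + 33/26 + 385/52) = 333/52, so the R-coordinate is 6/13.
Check: 5/13 + 2/13 + 6/13 = 1.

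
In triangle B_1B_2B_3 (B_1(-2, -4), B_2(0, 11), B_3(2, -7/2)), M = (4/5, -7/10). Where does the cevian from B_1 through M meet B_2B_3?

Barycentric coordinates of M with respect to B_1B_2B_3: (1/5, 1/5, 3/5).
On side B_2B_3 the B_1-coordinate is zero; dropping M's B_1-weight 1/5 and renormalizing the remaining 1/5 : 3/5 gives weights 1/4, 3/4 on B_2, B_3.
N = (1/4)·(0, 11) + (3/4)·(2, -7/2) = (3/2, 1/8).

(3/2, 1/8)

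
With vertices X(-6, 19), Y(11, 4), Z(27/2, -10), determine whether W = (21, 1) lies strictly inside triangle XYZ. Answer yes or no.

no

Barycentric coordinates of W: (-265/401, 864/401, -198/401).
The three coordinates are negative, positive, negative; a point is interior exactly when all three are positive.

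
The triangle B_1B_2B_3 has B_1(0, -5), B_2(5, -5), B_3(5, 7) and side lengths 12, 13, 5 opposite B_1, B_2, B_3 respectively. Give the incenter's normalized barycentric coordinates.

(2/5, 13/30, 1/6)

The incenter has barycentric coordinates proportional to the opposite side lengths: (12 : 13 : 5).
Normalizing by 12+13+5 = 30 gives (2/5, 13/30, 1/6).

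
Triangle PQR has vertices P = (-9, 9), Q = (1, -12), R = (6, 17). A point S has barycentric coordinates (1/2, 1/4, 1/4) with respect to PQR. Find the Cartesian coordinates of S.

(-11/4, 23/4)

S = (1/2)·P + (1/4)·Q + (1/4)·R.
x-coordinate: (1/2)·(-9) + (1/4)·1 + (1/4)·6 = -11/4.
y-coordinate: (1/2)·9 + (1/4)·(-12) + (1/4)·17 = 23/4.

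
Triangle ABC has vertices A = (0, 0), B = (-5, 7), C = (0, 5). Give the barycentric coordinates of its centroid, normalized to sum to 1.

The centroid is the average of the vertices, so each weight is 1/3.

(1/3, 1/3, 1/3)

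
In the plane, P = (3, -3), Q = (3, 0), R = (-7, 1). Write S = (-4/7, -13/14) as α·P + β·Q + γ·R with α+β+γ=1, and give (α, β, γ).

(3/7, 3/14, 5/14)

Signed area of the reference triangle: [PQR] = ½·(3·(0−1) + 3·(1−(-3)) + (-7)·(-3−0)) = ½·(-3 + 12 + 21) = 15.
[SQR] = ½·((-4/7)·(0−1) + 3·(1−(-13/14)) + (-7)·(-13/14−0)) = ½·(4/7 + 81/14 + 13/2) = 45/7, so the P-coordinate is (45/7)/15 = 3/7.
[PSR] = ½·(3·(-13/14−1) + (-4/7)·(1−(-3)) + (-7)·(-3−(-13/14))) = ½·(-81/14 − 16/7 + 29/2) = 45/14, so the Q-coordinate is 3/14.
[PQS] = ½·(3·(0−(-13/14)) + 3·(-13/14−(-3)) + (-4/7)·(-3−0)) = ½·(39/14 + 87/14 + 12/7) = 75/14, so the R-coordinate is 5/14.
Check: 3/7 + 3/14 + 5/14 = 1.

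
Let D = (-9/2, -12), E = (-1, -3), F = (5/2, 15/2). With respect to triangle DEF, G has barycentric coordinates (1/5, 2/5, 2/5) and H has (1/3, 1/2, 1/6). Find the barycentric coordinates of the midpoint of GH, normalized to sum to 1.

Since both coordinate triples sum to 1, the midpoint's barycentrics are the componentwise average.
(1/5+1/3)/2 = 4/15; similarly 9/20 and 17/60.

(4/15, 9/20, 17/60)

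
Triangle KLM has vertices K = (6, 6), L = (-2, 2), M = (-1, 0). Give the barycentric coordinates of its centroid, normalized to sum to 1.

(1/3, 1/3, 1/3)

The centroid is the average of the vertices, so each weight is 1/3.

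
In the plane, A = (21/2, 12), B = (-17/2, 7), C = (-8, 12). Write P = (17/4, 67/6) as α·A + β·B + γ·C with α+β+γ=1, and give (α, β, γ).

Signed area of the reference triangle: [ABC] = ½·((21/2)·(7−12) + (-17/2)·(12−12) + (-8)·(12−7)) = ½·(-105/2 + 0 − 40) = -185/4.
[PBC] = ½·((17/4)·(7−12) + (-17/2)·(12−(67/6)) + (-8)·(67/6−7)) = ½·(-85/4 − 85/12 − 100/3) = -185/6, so the A-coordinate is (-185/6)/(-185/4) = 2/3.
[APC] = ½·((21/2)·(67/6−12) + (17/4)·(12−12) + (-8)·(12−(67/6))) = ½·(-35/4 + 0 − 20/3) = -185/24, so the B-coordinate is 1/6.
[ABP] = ½·((21/2)·(7−(67/6)) + (-17/2)·(67/6−12) + (17/4)·(12−7)) = ½·(-175/4 + 85/12 + 85/4) = -185/24, so the C-coordinate is 1/6.
Check: 2/3 + 1/6 + 1/6 = 1.

(2/3, 1/6, 1/6)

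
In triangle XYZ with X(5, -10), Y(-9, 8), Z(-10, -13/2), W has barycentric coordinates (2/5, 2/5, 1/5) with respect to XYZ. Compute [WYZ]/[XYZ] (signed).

2/5

The signed ratio [WYZ]/[XYZ] equals the barycentric coordinate of W at vertex X, which is 2/5.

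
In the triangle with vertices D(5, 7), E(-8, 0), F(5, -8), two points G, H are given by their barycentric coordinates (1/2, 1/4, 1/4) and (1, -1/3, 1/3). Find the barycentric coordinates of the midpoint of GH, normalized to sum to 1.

Since both coordinate triples sum to 1, the midpoint's barycentrics are the componentwise average.
(1/2+1)/2 = 3/4; similarly -1/24 and 7/24.

(3/4, -1/24, 7/24)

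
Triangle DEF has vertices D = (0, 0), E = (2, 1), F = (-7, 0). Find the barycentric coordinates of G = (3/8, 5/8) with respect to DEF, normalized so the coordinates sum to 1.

(1/4, 5/8, 1/8)

Signed area of the reference triangle: [DEF] = ½·(0·(1−0) + 2·(0−0) + (-7)·(0−1)) = ½·(0 + 0 + 7) = 7/2.
[GEF] = ½·((3/8)·(1−0) + 2·(0−(5/8)) + (-7)·(5/8−1)) = ½·(3/8 − 5/4 + 21/8) = 7/8, so the D-coordinate is (7/8)/(7/2) = 1/4.
[DGF] = ½·(0·(5/8−0) + (3/8)·(0−0) + (-7)·(0−(5/8))) = ½·(0 + 0 + 35/8) = 35/16, so the E-coordinate is 5/8.
[DEG] = ½·(0·(1−(5/8)) + 2·(5/8−0) + (3/8)·(0−1)) = ½·(0 + 5/4 − 3/8) = 7/16, so the F-coordinate is 1/8.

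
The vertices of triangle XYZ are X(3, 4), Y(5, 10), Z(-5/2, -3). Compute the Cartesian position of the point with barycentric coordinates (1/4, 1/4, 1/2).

W = (1/4)·X + (1/4)·Y + (1/2)·Z.
x-coordinate: (1/4)·3 + (1/4)·5 + (1/2)·(-5/2) = 3/4.
y-coordinate: (1/4)·4 + (1/4)·10 + (1/2)·(-3) = 2.

(3/4, 2)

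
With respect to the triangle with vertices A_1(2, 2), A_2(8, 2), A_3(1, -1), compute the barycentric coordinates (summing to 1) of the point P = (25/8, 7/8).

(3/8, 1/4, 3/8)

Signed area of the reference triangle: [A_1A_2A_3] = ½·(2·(2−(-1)) + 8·(-1−2) + 1·(2−2)) = ½·(6 − 24 + 0) = -9.
[PA_2A_3] = ½·((25/8)·(2−(-1)) + 8·(-1−(7/8)) + 1·(7/8−2)) = ½·(75/8 − 15 − 9/8) = -27/8, so the A_1-coordinate is (-27/8)/(-9) = 3/8.
[A_1PA_3] = ½·(2·(7/8−(-1)) + (25/8)·(-1−2) + 1·(2−(7/8))) = ½·(15/4 − 75/8 + 9/8) = -9/4, so the A_2-coordinate is 1/4.
[A_1A_2P] = ½·(2·(2−(7/8)) + 8·(7/8−2) + (25/8)·(2−2)) = ½·(9/4 − 9 + 0) = -27/8, so the A_3-coordinate is 3/8.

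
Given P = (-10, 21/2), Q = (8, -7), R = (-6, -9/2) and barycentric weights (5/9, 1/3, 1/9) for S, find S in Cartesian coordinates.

S = (5/9)·P + (1/3)·Q + (1/9)·R.
x-coordinate: (5/9)·(-10) + (1/3)·8 + (1/9)·(-6) = -32/9.
y-coordinate: (5/9)·(21/2) + (1/3)·(-7) + (1/9)·(-9/2) = 3.

(-32/9, 3)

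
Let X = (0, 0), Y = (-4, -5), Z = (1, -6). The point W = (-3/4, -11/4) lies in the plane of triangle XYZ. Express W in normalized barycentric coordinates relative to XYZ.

(1/2, 1/4, 1/4)

Signed area of the reference triangle: [XYZ] = ½·(0·(-5−(-6)) + (-4)·(-6−0) + 1·(0−(-5))) = ½·(0 + 24 + 5) = 29/2.
[WYZ] = ½·((-3/4)·(-5−(-6)) + (-4)·(-6−(-11/4)) + 1·(-11/4−(-5))) = ½·(-3/4 + 13 + 9/4) = 29/4, so the X-coordinate is (29/4)/(29/2) = 1/2.
[XWZ] = ½·(0·(-11/4−(-6)) + (-3/4)·(-6−0) + 1·(0−(-11/4))) = ½·(0 + 9/2 + 11/4) = 29/8, so the Y-coordinate is 1/4.
[XYW] = ½·(0·(-5−(-11/4)) + (-4)·(-11/4−0) + (-3/4)·(0−(-5))) = ½·(0 + 11 − 15/4) = 29/8, so the Z-coordinate is 1/4.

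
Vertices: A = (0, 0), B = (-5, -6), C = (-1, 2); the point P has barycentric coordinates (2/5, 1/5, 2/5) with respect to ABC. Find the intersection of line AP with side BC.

Line AP meets BC where the A-coordinate vanishes; zeroing P's A-weight and renormalizing leaves B, C-weights 1/5 : 2/5 → (1/3, 2/3).
So Q = (1/3)·B + (2/3)·C = (-7/3, -2/3).

(-7/3, -2/3)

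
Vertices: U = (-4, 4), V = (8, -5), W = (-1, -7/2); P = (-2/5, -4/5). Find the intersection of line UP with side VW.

(2, -4)

Barycentric coordinates of P with respect to UVW: (2/5, 1/5, 2/5).
On side VW the U-coordinate is zero; dropping P's U-weight 2/5 and renormalizing the remaining 1/5 : 2/5 gives weights 1/3, 2/3 on V, W.
Q = (1/3)·(8, -5) + (2/3)·(-1, -7/2) = (2, -4).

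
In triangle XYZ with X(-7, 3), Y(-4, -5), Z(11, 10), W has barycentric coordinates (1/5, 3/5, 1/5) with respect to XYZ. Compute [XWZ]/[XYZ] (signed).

The signed ratio [XWZ]/[XYZ] equals the barycentric coordinate of W at vertex Y, which is 3/5.

3/5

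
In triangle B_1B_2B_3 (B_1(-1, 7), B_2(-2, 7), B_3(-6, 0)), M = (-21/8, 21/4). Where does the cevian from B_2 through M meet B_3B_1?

(-3, 21/5)

Barycentric coordinates of M with respect to B_1B_2B_3: (3/8, 3/8, 1/4).
On side B_3B_1 the B_2-coordinate is zero; dropping M's B_2-weight 3/8 and renormalizing the remaining 1/4 : 3/8 gives weights 2/5, 3/5 on B_3, B_1.
N = (2/5)·(-6, 0) + (3/5)·(-1, 7) = (-3, 21/5).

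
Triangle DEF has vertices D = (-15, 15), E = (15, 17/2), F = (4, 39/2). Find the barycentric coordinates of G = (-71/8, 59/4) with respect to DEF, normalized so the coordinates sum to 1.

(3/4, 1/8, 1/8)

Signed area of the reference triangle: [DEF] = ½·((-15)·(17/2−(39/2)) + 15·(39/2−15) + 4·(15−(17/2))) = ½·(165 + 135/2 + 26) = 517/4.
[GEF] = ½·((-71/8)·(17/2−(39/2)) + 15·(39/2−(59/4)) + 4·(59/4−(17/2))) = ½·(781/8 + 285/4 + 25) = 1551/16, so the D-coordinate is (1551/16)/(517/4) = 3/4.
[DGF] = ½·((-15)·(59/4−(39/2)) + (-71/8)·(39/2−15) + 4·(15−(59/4))) = ½·(285/4 − 639/16 + 1) = 517/32, so the E-coordinate is 1/8.
[DEG] = ½·((-15)·(17/2−(59/4)) + 15·(59/4−15) + (-71/8)·(15−(17/2))) = ½·(375/4 − 15/4 − 923/16) = 517/32, so the F-coordinate is 1/8.
Check: 3/4 + 1/8 + 1/8 = 1.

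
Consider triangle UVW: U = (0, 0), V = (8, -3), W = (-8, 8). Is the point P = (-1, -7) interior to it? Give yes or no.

no

Barycentric coordinates of P: (163/40, -8/5, -59/40).
The three coordinates are positive, negative, negative; a point is interior exactly when all three are positive.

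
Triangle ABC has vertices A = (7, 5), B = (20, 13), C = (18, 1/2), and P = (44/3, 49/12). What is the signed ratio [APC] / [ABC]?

[ABC] = ½·(7·(13−(1/2)) + 20·(1/2−5) + 18·(5−13)) = ½·(175/2 − 90 − 144) = -293/4.
[APC] = ½·(7·(49/12−(1/2)) + (44/3)·(1/2−5) + 18·(5−(49/12))) = ½·(301/12 − 66 + 33/2) = -293/24, so the ratio is (-293/24)/(-293/4) = 1/6.

1/6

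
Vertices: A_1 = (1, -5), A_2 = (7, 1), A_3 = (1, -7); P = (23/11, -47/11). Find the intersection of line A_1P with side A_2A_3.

(4, -3)

Barycentric coordinates of P with respect to A_1A_2A_3: (7/11, 2/11, 2/11).
On side A_2A_3 the A_1-coordinate is zero; dropping P's A_1-weight 7/11 and renormalizing the remaining 2/11 : 2/11 gives weights 1/2, 1/2 on A_2, A_3.
Q = (1/2)·(7, 1) + (1/2)·(1, -7) = (4, -3).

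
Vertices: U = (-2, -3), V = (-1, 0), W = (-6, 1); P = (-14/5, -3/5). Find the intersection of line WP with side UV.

Barycentric coordinates of P with respect to UVW: (3/10, 2/5, 3/10).
On side UV the W-coordinate is zero; dropping P's W-weight 3/10 and renormalizing the remaining 3/10 : 2/5 gives weights 3/7, 4/7 on U, V.
Q = (3/7)·(-2, -3) + (4/7)·(-1, 0) = (-10/7, -9/7).

(-10/7, -9/7)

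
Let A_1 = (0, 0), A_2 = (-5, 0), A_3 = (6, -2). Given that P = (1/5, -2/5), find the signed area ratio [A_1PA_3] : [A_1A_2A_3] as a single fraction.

1/5

[A_1A_2A_3] = ½·(0·(0−(-2)) + (-5)·(-2−0) + 6·(0−0)) = ½·(0 + 10 + 0) = 5.
[A_1PA_3] = ½·(0·(-2/5−(-2)) + (1/5)·(-2−0) + 6·(0−(-2/5))) = ½·(0 − 2/5 + 12/5) = 1, so the ratio is 1/5 = 1/5.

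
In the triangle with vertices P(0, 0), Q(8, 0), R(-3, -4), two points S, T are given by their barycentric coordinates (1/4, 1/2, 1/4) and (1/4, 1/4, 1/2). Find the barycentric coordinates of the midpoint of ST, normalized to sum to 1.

Since both coordinate triples sum to 1, the midpoint's barycentrics are the componentwise average.
(1/4+1/4)/2 = 1/4; similarly 3/8 and 3/8.

(1/4, 3/8, 3/8)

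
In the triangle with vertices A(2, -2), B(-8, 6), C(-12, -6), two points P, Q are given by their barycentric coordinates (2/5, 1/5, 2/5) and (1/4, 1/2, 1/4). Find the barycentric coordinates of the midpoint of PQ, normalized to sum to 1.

(13/40, 7/20, 13/40)

Since both coordinate triples sum to 1, the midpoint's barycentrics are the componentwise average.
(2/5+1/4)/2 = 13/40; similarly 7/20 and 13/40.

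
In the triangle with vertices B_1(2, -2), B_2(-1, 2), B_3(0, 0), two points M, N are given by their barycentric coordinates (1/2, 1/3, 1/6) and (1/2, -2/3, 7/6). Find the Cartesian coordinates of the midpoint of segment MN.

(7/6, -4/3)

Barycentric coordinates of the midpoint are the average: (1/2, -1/6, 2/3).
Converting: (1/2)·B_1 + (-1/6)·B_2 + (2/3)·B_3 = (7/6, -4/3).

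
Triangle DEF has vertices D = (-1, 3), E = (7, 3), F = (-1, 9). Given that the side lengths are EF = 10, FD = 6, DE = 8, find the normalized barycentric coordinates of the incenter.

(5/12, 1/4, 1/3)

The incenter has barycentric coordinates proportional to the opposite side lengths: (10 : 6 : 8).
Normalizing by 10+6+8 = 24 gives (5/12, 1/4, 1/3).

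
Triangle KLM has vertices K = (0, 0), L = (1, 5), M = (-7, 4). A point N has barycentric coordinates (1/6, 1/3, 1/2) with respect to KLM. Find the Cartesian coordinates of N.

(-19/6, 11/3)

N = (1/6)·K + (1/3)·L + (1/2)·M.
x-coordinate: (1/6)·0 + (1/3)·1 + (1/2)·(-7) = -19/6.
y-coordinate: (1/6)·0 + (1/3)·5 + (1/2)·4 = 11/3.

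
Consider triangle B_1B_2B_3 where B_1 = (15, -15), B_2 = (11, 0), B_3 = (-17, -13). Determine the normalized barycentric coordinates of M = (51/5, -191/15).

Signed area of the reference triangle: [B_1B_2B_3] = ½·(15·(0−(-13)) + 11·(-13−(-15)) + (-17)·(-15−0)) = ½·(195 + 22 + 255) = 236.
[MB_2B_3] = ½·((51/5)·(0−(-13)) + 11·(-13−(-191/15)) + (-17)·(-191/15−0)) = ½·(663/5 − 44/15 + 3247/15) = 2596/15, so the B_1-coordinate is (2596/15)/236 = 11/15.
[B_1MB_3] = ½·(15·(-191/15−(-13)) + (51/5)·(-13−(-15)) + (-17)·(-15−(-191/15))) = ½·(4 + 102/5 + 578/15) = 472/15, so the B_2-coordinate is 2/15.
[B_1B_2M] = ½·(15·(0−(-191/15)) + 11·(-191/15−(-15)) + (51/5)·(-15−0)) = ½·(191 + 374/15 − 153) = 472/15, so the B_3-coordinate is 2/15.
Check: 11/15 + 2/15 + 2/15 = 1.

(11/15, 2/15, 2/15)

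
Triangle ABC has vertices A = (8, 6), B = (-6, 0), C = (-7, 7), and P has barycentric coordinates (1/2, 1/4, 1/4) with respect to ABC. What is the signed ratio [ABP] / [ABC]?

The signed ratio [ABP]/[ABC] equals the barycentric coordinate of P at vertex C, which is 1/4.

1/4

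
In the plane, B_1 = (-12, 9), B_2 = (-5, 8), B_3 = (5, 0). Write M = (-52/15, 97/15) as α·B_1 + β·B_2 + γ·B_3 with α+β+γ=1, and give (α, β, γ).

Signed area of the reference triangle: [B_1B_2B_3] = ½·((-12)·(8−0) + (-5)·(0−9) + 5·(9−8)) = ½·(-96 + 45 + 5) = -23.
[MB_2B_3] = ½·((-52/15)·(8−0) + (-5)·(0−(97/15)) + 5·(97/15−8)) = ½·(-416/15 + 97/3 − 23/3) = -23/15, so the B_1-coordinate is (-23/15)/(-23) = 1/15.
[B_1MB_3] = ½·((-12)·(97/15−0) + (-52/15)·(0−9) + 5·(9−(97/15))) = ½·(-388/5 + 156/5 + 38/3) = -253/15, so the B_2-coordinate is 11/15.
[B_1B_2M] = ½·((-12)·(8−(97/15)) + (-5)·(97/15−9) + (-52/15)·(9−8)) = ½·(-92/5 + 38/3 − 52/15) = -23/5, so the B_3-coordinate is 1/5.

(1/15, 11/15, 1/5)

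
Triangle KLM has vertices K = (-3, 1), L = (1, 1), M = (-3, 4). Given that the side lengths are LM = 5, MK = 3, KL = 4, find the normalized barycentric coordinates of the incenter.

(5/12, 1/4, 1/3)

The incenter has barycentric coordinates proportional to the opposite side lengths: (5 : 3 : 4).
Normalizing by 5+3+4 = 12 gives (5/12, 1/4, 1/3).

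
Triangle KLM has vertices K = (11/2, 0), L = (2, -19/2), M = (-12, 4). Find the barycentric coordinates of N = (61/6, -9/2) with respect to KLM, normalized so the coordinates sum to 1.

(1, 1/3, -1/3)

Signed area of the reference triangle: [KLM] = ½·((11/2)·(-19/2−4) + 2·(4−0) + (-12)·(0−(-19/2))) = ½·(-297/4 + 8 − 114) = -721/8.
[NLM] = ½·((61/6)·(-19/2−4) + 2·(4−(-9/2)) + (-12)·(-9/2−(-19/2))) = ½·(-549/4 + 17 − 60) = -721/8, so the K-coordinate is (-721/8)/(-721/8) = 1.
[KNM] = ½·((11/2)·(-9/2−4) + (61/6)·(4−0) + (-12)·(0−(-9/2))) = ½·(-187/4 + 122/3 − 54) = -721/24, so the L-coordinate is 1/3.
[KLN] = ½·((11/2)·(-19/2−(-9/2)) + 2·(-9/2−0) + (61/6)·(0−(-19/2))) = ½·(-55/2 − 9 + 1159/12) = 721/24, so the M-coordinate is -1/3.
Check: 1 + 1/3 − 1/3 = 1.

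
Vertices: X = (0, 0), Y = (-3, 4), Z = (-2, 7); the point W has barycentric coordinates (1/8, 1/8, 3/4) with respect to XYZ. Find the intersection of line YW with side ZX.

Line YW meets ZX where the Y-coordinate vanishes; zeroing W's Y-weight and renormalizing leaves Z, X-weights 3/4 : 1/8 → (6/7, 1/7).
So V = (6/7)·Z + (1/7)·X = (-12/7, 6).

(-12/7, 6)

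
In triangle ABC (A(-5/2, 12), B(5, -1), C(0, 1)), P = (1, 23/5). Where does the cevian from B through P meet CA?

(-5/3, 25/3)

Barycentric coordinates of P with respect to ABC: (2/5, 2/5, 1/5).
On side CA the B-coordinate is zero; dropping P's B-weight 2/5 and renormalizing the remaining 1/5 : 2/5 gives weights 1/3, 2/3 on C, A.
Q = (1/3)·(0, 1) + (2/3)·(-5/2, 12) = (-5/3, 25/3).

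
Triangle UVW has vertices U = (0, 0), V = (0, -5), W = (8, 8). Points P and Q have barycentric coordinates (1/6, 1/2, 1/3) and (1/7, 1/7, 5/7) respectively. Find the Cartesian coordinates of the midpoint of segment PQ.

(88/21, 31/12)

Barycentric coordinates of the midpoint are the average: (13/84, 9/28, 11/21).
Converting: (13/84)·U + (9/28)·V + (11/21)·W = (88/21, 31/12).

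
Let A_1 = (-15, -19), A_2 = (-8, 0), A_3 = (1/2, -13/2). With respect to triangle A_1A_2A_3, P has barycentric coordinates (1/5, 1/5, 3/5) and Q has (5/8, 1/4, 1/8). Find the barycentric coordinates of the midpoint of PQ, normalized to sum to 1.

(33/80, 9/40, 29/80)

Since both coordinate triples sum to 1, the midpoint's barycentrics are the componentwise average.
(1/5+5/8)/2 = 33/80; similarly 9/40 and 29/80.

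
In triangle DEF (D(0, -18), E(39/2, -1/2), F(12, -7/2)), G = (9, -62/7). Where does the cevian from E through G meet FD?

(24/5, -61/5)

Barycentric coordinates of G with respect to DEF: (3/7, 2/7, 2/7).
On side FD the E-coordinate is zero; dropping G's E-weight 2/7 and renormalizing the remaining 2/7 : 3/7 gives weights 2/5, 3/5 on F, D.
H = (2/5)·(12, -7/2) + (3/5)·(0, -18) = (24/5, -61/5).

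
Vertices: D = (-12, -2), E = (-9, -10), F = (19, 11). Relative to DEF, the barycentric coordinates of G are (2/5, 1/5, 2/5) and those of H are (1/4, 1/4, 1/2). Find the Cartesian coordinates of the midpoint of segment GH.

(21/8, 41/20)

Barycentric coordinates of the midpoint are the average: (13/40, 9/40, 9/20).
Converting: (13/40)·D + (9/40)·E + (9/20)·F = (21/8, 41/20).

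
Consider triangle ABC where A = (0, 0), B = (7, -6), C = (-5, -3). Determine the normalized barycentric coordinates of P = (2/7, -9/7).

(5/7, 1/7, 1/7)

Signed area of the reference triangle: [ABC] = ½·(0·(-6−(-3)) + 7·(-3−0) + (-5)·(0−(-6))) = ½·(0 − 21 − 30) = -51/2.
[PBC] = ½·((2/7)·(-6−(-3)) + 7·(-3−(-9/7)) + (-5)·(-9/7−(-6))) = ½·(-6/7 − 12 − 165/7) = -255/14, so the A-coordinate is (-255/14)/(-51/2) = 5/7.
[APC] = ½·(0·(-9/7−(-3)) + (2/7)·(-3−0) + (-5)·(0−(-9/7))) = ½·(0 − 6/7 − 45/7) = -51/14, so the B-coordinate is 1/7.
[ABP] = ½·(0·(-6−(-9/7)) + 7·(-9/7−0) + (2/7)·(0−(-6))) = ½·(0 − 9 + 12/7) = -51/14, so the C-coordinate is 1/7.
Check: 5/7 + 1/7 + 1/7 = 1.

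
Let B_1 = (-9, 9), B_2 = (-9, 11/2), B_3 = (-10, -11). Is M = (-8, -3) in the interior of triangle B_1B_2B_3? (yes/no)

no

Barycentric coordinates of M: (-50/7, 64/7, -1).
The three coordinates are negative, positive, negative; a point is interior exactly when all three are positive.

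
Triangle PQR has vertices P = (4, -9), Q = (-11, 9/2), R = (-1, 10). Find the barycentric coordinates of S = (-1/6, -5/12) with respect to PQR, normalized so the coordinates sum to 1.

Signed area of the reference triangle: [PQR] = ½·(4·(9/2−10) + (-11)·(10−(-9)) + (-1)·(-9−(9/2))) = ½·(-22 − 209 + 27/2) = -435/4.
[SQR] = ½·((-1/6)·(9/2−10) + (-11)·(10−(-5/12)) + (-1)·(-5/12−(9/2))) = ½·(11/12 − 1375/12 + 59/12) = -435/8, so the P-coordinate is (-435/8)/(-435/4) = 1/2.
[PSR] = ½·(4·(-5/12−10) + (-1/6)·(10−(-9)) + (-1)·(-9−(-5/12))) = ½·(-125/3 − 19/6 + 103/12) = -145/8, so the Q-coordinate is 1/6.
[PQS] = ½·(4·(9/2−(-5/12)) + (-11)·(-5/12−(-9)) + (-1/6)·(-9−(9/2))) = ½·(59/3 − 1133/12 + 9/4) = -145/4, so the R-coordinate is 1/3.

(1/2, 1/6, 1/3)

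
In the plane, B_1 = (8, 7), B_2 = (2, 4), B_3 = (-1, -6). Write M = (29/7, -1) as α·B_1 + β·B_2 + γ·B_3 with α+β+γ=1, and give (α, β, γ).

(5/7, -3/7, 5/7)

Signed area of the reference triangle: [B_1B_2B_3] = ½·(8·(4−(-6)) + 2·(-6−7) + (-1)·(7−4)) = ½·(80 − 26 − 3) = 51/2.
[MB_2B_3] = ½·((29/7)·(4−(-6)) + 2·(-6−(-1)) + (-1)·(-1−4)) = ½·(290/7 − 10 + 5) = 255/14, so the B_1-coordinate is (255/14)/(51/2) = 5/7.
[B_1MB_3] = ½·(8·(-1−(-6)) + (29/7)·(-6−7) + (-1)·(7−(-1))) = ½·(40 − 377/7 − 8) = -153/14, so the B_2-coordinate is -3/7.
[B_1B_2M] = ½·(8·(4−(-1)) + 2·(-1−7) + (29/7)·(7−4)) = ½·(40 − 16 + 87/7) = 255/14, so the B_3-coordinate is 5/7.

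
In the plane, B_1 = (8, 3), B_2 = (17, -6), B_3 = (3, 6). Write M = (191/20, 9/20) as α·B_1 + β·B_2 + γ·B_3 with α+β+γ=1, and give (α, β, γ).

Signed area of the reference triangle: [B_1B_2B_3] = ½·(8·(-6−6) + 17·(6−3) + 3·(3−(-6))) = ½·(-96 + 51 + 27) = -9.
[MB_2B_3] = ½·((191/20)·(-6−6) + 17·(6−(9/20)) + 3·(9/20−(-6))) = ½·(-573/5 + 1887/20 + 387/20) = -9/20, so the B_1-coordinate is (-9/20)/(-9) = 1/20.
[B_1MB_3] = ½·(8·(9/20−6) + (191/20)·(6−3) + 3·(3−(9/20))) = ½·(-222/5 + 573/20 + 153/20) = -81/20, so the B_2-coordinate is 9/20.
[B_1B_2M] = ½·(8·(-6−(9/20)) + 17·(9/20−3) + (191/20)·(3−(-6))) = ½·(-258/5 − 867/20 + 1719/20) = -9/2, so the B_3-coordinate is 1/2.
Check: 1/20 + 9/20 + 1/2 = 1.

(1/20, 9/20, 1/2)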